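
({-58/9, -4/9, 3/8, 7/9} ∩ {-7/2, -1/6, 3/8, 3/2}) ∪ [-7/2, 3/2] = [-7/2, 3/2]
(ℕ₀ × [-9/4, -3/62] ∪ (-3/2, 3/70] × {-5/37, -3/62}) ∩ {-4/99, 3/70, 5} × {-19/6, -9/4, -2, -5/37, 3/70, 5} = ({-4/99, 3/70} × {-5/37}) ∪ ({5} × {-9/4, -2, -5/37})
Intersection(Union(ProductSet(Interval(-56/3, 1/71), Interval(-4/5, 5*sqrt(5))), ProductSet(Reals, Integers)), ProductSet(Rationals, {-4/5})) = ProductSet(Intersection(Interval(-56/3, 1/71), Rationals), {-4/5})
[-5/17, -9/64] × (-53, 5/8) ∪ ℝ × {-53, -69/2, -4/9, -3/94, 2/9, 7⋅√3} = ([-5/17, -9/64] × (-53, 5/8)) ∪ (ℝ × {-53, -69/2, -4/9, -3/94, 2/9, 7⋅√3})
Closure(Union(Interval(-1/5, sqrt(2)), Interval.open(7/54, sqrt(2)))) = Interval(-1/5, sqrt(2))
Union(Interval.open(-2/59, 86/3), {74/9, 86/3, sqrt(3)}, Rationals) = Union(Interval(-2/59, 86/3), Rationals)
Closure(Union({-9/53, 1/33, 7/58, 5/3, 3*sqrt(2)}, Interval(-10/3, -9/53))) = Union({1/33, 7/58, 5/3, 3*sqrt(2)}, Interval(-10/3, -9/53))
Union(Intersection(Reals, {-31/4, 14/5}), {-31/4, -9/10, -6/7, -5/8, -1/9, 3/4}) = {-31/4, -9/10, -6/7, -5/8, -1/9, 3/4, 14/5}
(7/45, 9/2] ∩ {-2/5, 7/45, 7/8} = {7/8}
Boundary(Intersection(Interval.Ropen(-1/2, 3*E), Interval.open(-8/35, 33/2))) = {-8/35, 3*E}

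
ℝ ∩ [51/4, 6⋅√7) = [51/4, 6⋅√7)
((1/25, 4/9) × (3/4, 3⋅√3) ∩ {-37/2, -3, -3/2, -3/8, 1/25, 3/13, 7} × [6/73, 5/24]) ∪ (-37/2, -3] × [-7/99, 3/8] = (-37/2, -3] × [-7/99, 3/8]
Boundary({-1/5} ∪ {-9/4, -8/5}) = {-9/4, -8/5, -1/5}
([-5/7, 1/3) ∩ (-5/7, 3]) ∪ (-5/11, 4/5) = (-5/7, 4/5)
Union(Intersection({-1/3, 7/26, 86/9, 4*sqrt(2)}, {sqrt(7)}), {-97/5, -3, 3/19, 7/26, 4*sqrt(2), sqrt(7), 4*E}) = {-97/5, -3, 3/19, 7/26, 4*sqrt(2), sqrt(7), 4*E}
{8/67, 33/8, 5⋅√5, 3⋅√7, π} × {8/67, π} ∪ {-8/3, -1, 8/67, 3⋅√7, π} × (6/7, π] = ({-8/3, -1, 8/67, 3⋅√7, π} × (6/7, π]) ∪ ({8/67, 33/8, 5⋅√5, 3⋅√7, π} × {8/67, π})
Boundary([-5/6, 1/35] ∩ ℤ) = {0}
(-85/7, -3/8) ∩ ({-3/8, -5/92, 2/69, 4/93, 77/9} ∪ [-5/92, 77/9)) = ∅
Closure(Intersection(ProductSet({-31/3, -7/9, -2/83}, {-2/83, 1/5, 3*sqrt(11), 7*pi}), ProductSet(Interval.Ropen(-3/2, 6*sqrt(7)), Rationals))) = ProductSet({-7/9, -2/83}, {-2/83, 1/5})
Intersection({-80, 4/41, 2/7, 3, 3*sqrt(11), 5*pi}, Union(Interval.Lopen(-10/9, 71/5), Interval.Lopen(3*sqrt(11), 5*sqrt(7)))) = {4/41, 2/7, 3, 3*sqrt(11)}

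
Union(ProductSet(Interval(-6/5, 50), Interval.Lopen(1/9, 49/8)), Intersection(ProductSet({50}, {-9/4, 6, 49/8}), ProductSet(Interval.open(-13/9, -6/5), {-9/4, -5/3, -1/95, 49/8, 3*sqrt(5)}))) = ProductSet(Interval(-6/5, 50), Interval.Lopen(1/9, 49/8))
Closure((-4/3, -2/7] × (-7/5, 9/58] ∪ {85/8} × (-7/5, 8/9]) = ({85/8} × [-7/5, 8/9]) ∪ ({-4/3, -2/7} × [-7/5, 9/58]) ∪ ([-4/3, -2/7] × {-7/5, 9/58}) ∪ ((-4/3, -2/7] × (-7/5, 9/58])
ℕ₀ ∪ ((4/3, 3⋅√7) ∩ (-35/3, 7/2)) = ℕ₀ ∪ (4/3, 7/2)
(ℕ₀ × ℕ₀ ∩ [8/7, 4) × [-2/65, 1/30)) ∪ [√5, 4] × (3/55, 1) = ({2, 3} × {0}) ∪ ([√5, 4] × (3/55, 1))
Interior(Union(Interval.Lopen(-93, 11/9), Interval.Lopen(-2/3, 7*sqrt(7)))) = Interval.open(-93, 7*sqrt(7))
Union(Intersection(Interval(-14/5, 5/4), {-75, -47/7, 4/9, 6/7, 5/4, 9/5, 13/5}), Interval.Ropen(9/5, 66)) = Union({4/9, 6/7, 5/4}, Interval.Ropen(9/5, 66))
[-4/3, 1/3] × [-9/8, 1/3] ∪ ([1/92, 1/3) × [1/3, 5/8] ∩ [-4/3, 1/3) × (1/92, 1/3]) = [-4/3, 1/3] × [-9/8, 1/3]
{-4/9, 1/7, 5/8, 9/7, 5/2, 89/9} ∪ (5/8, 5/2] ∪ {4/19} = {-4/9, 1/7, 4/19, 89/9} ∪ [5/8, 5/2]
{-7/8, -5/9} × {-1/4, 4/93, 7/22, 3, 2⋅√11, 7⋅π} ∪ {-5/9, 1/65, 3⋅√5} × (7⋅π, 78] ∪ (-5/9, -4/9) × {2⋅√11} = ((-5/9, -4/9) × {2⋅√11}) ∪ ({-5/9, 1/65, 3⋅√5} × (7⋅π, 78]) ∪ ({-7/8, -5/9} × {-1/4, 4/93, 7/22, 3, 2⋅√11, 7⋅π})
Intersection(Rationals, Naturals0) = Naturals0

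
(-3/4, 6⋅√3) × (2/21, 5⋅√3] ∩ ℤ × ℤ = {0, 1, …, 10} × {1, 2, …, 8}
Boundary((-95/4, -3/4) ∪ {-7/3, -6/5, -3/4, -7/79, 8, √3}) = {-95/4, -3/4, -7/79, 8, √3}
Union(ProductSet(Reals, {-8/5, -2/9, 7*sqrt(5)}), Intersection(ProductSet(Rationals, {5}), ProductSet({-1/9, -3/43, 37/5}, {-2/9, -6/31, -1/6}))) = ProductSet(Reals, {-8/5, -2/9, 7*sqrt(5)})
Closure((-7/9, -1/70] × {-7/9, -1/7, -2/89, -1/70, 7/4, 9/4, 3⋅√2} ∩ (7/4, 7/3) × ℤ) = ∅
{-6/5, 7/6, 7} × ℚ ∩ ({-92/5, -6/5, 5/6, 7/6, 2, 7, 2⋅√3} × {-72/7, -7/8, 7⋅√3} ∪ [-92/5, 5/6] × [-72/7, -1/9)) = ({-6/5, 7/6, 7} × {-72/7, -7/8}) ∪ ({-6/5} × (ℚ ∩ [-72/7, -1/9)))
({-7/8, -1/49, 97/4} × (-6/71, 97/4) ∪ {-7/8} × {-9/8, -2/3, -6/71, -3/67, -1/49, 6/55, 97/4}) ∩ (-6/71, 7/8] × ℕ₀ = {-1/49} × {0, 1, …, 24}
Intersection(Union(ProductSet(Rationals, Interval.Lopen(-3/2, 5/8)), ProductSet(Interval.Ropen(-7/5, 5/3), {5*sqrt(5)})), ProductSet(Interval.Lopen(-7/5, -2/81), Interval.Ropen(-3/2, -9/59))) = ProductSet(Intersection(Interval.Lopen(-7/5, -2/81), Rationals), Interval.open(-3/2, -9/59))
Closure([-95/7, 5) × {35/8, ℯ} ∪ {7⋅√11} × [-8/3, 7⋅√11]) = ([-95/7, 5] × {35/8, ℯ}) ∪ ({7⋅√11} × [-8/3, 7⋅√11])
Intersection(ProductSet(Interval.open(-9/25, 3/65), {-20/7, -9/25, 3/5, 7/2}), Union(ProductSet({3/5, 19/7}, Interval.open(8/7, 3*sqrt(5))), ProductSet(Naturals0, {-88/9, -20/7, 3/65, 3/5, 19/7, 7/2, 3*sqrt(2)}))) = ProductSet(Range(0, 1, 1), {-20/7, 3/5, 7/2})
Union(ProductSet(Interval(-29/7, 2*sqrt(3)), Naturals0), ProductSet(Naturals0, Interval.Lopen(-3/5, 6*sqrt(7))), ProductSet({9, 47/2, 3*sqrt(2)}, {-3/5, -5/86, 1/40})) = Union(ProductSet({9, 47/2, 3*sqrt(2)}, {-3/5, -5/86, 1/40}), ProductSet(Interval(-29/7, 2*sqrt(3)), Naturals0), ProductSet(Naturals0, Interval.Lopen(-3/5, 6*sqrt(7))))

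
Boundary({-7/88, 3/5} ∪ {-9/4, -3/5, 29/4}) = {-9/4, -3/5, -7/88, 3/5, 29/4}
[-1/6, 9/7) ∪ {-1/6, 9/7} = [-1/6, 9/7]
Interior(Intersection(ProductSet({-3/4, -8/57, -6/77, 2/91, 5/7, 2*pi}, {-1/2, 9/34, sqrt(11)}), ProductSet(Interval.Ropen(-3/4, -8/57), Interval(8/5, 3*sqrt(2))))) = EmptySet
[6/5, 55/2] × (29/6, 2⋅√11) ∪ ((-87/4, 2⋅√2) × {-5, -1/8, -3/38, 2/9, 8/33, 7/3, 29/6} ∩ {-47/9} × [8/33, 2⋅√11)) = ({-47/9} × {8/33, 7/3, 29/6}) ∪ ([6/5, 55/2] × (29/6, 2⋅√11))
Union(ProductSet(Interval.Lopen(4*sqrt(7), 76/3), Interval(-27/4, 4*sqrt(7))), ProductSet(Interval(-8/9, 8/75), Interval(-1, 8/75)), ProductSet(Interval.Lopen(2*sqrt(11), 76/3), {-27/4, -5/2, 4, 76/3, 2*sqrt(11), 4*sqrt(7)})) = Union(ProductSet(Interval(-8/9, 8/75), Interval(-1, 8/75)), ProductSet(Interval.Lopen(2*sqrt(11), 76/3), {-27/4, -5/2, 4, 76/3, 2*sqrt(11), 4*sqrt(7)}), ProductSet(Interval.Lopen(4*sqrt(7), 76/3), Interval(-27/4, 4*sqrt(7))))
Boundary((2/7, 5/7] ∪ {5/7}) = {2/7, 5/7}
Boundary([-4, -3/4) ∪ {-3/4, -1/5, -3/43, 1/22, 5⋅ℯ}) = {-4, -3/4, -1/5, -3/43, 1/22, 5⋅ℯ}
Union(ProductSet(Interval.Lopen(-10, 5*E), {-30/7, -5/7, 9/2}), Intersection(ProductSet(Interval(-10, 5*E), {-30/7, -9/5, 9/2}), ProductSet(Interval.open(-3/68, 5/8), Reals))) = Union(ProductSet(Interval.Lopen(-10, 5*E), {-30/7, -5/7, 9/2}), ProductSet(Interval.open(-3/68, 5/8), {-30/7, -9/5, 9/2}))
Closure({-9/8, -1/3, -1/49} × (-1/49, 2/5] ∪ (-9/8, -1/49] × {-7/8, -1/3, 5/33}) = ({-9/8, -1/3, -1/49} × [-1/49, 2/5]) ∪ ([-9/8, -1/49] × {-7/8, -1/3, 5/33})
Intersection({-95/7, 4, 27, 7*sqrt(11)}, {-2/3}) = EmptySet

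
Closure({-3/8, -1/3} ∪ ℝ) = ℝ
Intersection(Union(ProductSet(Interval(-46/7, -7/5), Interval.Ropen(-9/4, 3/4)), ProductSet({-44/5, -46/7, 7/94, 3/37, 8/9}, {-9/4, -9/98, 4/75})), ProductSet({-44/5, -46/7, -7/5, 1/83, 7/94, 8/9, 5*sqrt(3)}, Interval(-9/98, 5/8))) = Union(ProductSet({-46/7, -7/5}, Interval(-9/98, 5/8)), ProductSet({-44/5, -46/7, 7/94, 8/9}, {-9/98, 4/75}))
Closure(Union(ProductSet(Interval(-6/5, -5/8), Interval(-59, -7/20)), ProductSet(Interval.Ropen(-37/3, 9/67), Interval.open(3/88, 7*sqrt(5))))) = Union(ProductSet({-37/3, 9/67}, Interval(3/88, 7*sqrt(5))), ProductSet(Interval(-37/3, 9/67), {3/88, 7*sqrt(5)}), ProductSet(Interval.Ropen(-37/3, 9/67), Interval.open(3/88, 7*sqrt(5))), ProductSet(Interval(-6/5, -5/8), Interval(-59, -7/20)))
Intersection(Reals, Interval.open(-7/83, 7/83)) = Interval.open(-7/83, 7/83)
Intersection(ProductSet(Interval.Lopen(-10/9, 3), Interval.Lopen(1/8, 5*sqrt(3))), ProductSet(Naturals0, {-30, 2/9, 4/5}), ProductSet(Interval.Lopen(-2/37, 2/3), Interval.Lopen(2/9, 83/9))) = ProductSet(Range(0, 1, 1), {4/5})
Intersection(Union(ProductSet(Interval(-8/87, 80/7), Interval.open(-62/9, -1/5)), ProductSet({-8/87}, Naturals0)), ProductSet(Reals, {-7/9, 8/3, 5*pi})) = ProductSet(Interval(-8/87, 80/7), {-7/9})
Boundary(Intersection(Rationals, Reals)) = Reals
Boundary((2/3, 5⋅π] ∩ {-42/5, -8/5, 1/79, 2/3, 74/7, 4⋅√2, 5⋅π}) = {74/7, 4⋅√2, 5⋅π}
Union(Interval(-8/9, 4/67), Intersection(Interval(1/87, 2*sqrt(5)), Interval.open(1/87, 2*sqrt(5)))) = Interval.Ropen(-8/9, 2*sqrt(5))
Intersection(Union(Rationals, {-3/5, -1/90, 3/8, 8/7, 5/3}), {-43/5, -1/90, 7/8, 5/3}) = {-43/5, -1/90, 7/8, 5/3}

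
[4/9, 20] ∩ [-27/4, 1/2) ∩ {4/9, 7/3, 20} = {4/9}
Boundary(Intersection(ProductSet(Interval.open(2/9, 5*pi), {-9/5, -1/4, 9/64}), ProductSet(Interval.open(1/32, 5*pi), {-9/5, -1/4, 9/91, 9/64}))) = ProductSet(Interval(2/9, 5*pi), {-9/5, -1/4, 9/64})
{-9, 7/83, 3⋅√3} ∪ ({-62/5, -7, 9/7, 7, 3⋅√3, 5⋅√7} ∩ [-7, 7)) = {-9, -7, 7/83, 9/7, 3⋅√3}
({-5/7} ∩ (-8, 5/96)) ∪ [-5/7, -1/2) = [-5/7, -1/2)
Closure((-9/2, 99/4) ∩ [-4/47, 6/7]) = [-4/47, 6/7]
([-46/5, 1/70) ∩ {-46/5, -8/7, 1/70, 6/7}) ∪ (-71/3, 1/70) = (-71/3, 1/70)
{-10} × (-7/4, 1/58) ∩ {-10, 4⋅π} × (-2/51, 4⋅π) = {-10} × (-2/51, 1/58)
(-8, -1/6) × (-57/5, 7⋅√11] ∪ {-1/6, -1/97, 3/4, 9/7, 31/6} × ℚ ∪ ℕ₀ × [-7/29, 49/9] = (ℕ₀ × [-7/29, 49/9]) ∪ ({-1/6, -1/97, 3/4, 9/7, 31/6} × ℚ) ∪ ((-8, -1/6) × (-57/5, 7⋅√11])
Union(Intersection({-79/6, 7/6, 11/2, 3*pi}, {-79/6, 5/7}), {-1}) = {-79/6, -1}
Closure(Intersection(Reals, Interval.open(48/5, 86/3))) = Interval(48/5, 86/3)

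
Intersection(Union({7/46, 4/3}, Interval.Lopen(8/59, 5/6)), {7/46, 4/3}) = {7/46, 4/3}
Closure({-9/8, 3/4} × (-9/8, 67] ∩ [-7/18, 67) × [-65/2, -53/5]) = ∅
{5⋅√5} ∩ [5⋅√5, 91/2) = {5⋅√5}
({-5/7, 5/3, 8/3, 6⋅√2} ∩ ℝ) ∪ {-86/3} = {-86/3, -5/7, 5/3, 8/3, 6⋅√2}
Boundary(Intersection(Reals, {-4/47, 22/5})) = {-4/47, 22/5}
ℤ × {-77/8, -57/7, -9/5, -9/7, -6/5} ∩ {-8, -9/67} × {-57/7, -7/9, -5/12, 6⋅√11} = {-8} × {-57/7}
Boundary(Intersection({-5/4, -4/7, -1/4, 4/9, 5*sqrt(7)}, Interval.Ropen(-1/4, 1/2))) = {-1/4, 4/9}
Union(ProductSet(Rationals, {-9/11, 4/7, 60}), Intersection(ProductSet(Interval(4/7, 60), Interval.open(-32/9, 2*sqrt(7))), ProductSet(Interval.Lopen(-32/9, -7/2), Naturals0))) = ProductSet(Rationals, {-9/11, 4/7, 60})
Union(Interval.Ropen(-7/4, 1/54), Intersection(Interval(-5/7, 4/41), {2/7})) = Interval.Ropen(-7/4, 1/54)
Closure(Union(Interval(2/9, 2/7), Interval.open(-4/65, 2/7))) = Interval(-4/65, 2/7)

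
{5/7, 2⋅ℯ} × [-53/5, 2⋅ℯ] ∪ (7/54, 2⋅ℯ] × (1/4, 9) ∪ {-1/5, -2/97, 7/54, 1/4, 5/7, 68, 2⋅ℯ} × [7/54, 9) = ({5/7, 2⋅ℯ} × [-53/5, 2⋅ℯ]) ∪ ((7/54, 2⋅ℯ] × (1/4, 9)) ∪ ({-1/5, -2/97, 7/54, 1/4, 5/7, 68, 2⋅ℯ} × [7/54, 9))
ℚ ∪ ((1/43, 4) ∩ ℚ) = ℚ ∪ (ℚ ∩ (1/43, 4))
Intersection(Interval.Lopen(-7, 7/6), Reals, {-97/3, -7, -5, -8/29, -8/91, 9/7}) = {-5, -8/29, -8/91}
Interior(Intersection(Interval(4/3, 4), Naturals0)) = EmptySet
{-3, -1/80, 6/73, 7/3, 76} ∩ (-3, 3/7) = {-1/80, 6/73}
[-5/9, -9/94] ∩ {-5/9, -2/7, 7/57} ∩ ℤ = ∅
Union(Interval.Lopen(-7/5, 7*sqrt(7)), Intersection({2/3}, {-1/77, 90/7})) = Interval.Lopen(-7/5, 7*sqrt(7))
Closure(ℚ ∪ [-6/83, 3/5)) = ℚ ∪ (-∞, ∞)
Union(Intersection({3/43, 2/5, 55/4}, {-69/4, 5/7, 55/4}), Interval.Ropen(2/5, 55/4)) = Interval(2/5, 55/4)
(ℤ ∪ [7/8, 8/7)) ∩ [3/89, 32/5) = [7/8, 8/7) ∪ {1, 2, …, 6}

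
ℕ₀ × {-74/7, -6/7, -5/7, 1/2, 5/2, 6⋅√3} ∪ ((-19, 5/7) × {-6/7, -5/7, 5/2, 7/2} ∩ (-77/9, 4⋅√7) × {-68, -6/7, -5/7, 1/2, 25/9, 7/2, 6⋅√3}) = ((-77/9, 5/7) × {-6/7, -5/7, 7/2}) ∪ (ℕ₀ × {-74/7, -6/7, -5/7, 1/2, 5/2, 6⋅√3})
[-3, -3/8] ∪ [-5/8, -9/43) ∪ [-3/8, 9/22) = [-3, 9/22)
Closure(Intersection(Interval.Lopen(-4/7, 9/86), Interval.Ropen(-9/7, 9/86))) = Interval(-4/7, 9/86)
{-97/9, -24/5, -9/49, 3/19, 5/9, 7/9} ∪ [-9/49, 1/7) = {-97/9, -24/5, 3/19, 5/9, 7/9} ∪ [-9/49, 1/7)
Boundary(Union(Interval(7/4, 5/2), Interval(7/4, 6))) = {7/4, 6}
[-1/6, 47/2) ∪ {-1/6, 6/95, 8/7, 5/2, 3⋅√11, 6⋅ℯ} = [-1/6, 47/2)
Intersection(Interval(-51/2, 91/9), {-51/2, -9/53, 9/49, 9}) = {-51/2, -9/53, 9/49, 9}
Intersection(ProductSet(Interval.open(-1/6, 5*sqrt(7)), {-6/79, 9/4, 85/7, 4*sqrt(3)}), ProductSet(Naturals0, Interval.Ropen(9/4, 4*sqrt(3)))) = ProductSet(Range(0, 14, 1), {9/4})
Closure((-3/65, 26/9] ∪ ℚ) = ℚ ∪ (-∞, ∞)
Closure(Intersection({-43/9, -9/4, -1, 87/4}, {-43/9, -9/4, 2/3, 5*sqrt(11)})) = {-43/9, -9/4}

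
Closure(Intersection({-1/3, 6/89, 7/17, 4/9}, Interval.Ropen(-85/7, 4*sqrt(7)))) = {-1/3, 6/89, 7/17, 4/9}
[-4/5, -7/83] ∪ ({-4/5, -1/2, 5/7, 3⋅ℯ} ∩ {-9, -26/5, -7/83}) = [-4/5, -7/83]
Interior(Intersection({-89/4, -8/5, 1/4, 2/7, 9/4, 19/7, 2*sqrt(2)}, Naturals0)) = EmptySet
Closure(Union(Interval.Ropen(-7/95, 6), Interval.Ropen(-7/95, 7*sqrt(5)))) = Interval(-7/95, 7*sqrt(5))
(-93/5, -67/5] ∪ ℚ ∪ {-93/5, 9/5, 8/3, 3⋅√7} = ℚ ∪ [-93/5, -67/5] ∪ {3⋅√7}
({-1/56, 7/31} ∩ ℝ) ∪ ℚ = ℚ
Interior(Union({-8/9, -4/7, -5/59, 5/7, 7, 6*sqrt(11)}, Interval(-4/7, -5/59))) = Interval.open(-4/7, -5/59)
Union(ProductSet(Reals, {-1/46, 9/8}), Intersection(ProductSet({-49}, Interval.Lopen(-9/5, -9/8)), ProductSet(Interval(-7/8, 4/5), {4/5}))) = ProductSet(Reals, {-1/46, 9/8})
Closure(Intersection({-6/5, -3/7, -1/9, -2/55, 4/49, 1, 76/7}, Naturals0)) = {1}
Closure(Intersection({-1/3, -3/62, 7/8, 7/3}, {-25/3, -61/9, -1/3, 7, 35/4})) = {-1/3}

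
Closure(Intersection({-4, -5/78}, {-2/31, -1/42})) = EmptySet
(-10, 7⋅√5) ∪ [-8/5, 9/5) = (-10, 7⋅√5)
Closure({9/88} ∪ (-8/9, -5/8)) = [-8/9, -5/8] ∪ {9/88}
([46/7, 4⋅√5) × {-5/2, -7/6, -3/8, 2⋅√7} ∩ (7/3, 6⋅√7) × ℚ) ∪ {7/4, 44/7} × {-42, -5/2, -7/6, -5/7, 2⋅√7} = ({7/4, 44/7} × {-42, -5/2, -7/6, -5/7, 2⋅√7}) ∪ ([46/7, 4⋅√5) × {-5/2, -7/6, -3/8})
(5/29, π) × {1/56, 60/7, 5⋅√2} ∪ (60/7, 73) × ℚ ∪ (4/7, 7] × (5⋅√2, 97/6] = ((60/7, 73) × ℚ) ∪ ((5/29, π) × {1/56, 60/7, 5⋅√2}) ∪ ((4/7, 7] × (5⋅√2, 97/6])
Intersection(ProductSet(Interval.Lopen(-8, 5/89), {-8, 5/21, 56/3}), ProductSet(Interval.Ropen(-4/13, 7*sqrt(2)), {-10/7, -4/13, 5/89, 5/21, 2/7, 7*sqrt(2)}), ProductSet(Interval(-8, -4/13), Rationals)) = ProductSet({-4/13}, {5/21})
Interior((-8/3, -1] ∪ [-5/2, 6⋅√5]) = (-8/3, 6⋅√5)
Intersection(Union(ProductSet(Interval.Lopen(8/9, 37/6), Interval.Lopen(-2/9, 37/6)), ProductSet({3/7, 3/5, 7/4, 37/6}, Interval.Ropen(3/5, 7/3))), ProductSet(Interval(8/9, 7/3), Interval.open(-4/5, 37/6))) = ProductSet(Interval.Lopen(8/9, 7/3), Interval.open(-2/9, 37/6))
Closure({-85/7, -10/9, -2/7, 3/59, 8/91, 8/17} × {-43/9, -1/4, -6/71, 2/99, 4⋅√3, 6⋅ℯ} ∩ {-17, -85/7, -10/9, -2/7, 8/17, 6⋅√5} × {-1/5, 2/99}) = {-85/7, -10/9, -2/7, 8/17} × {2/99}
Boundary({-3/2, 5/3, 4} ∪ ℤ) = ℤ ∪ {-3/2, 5/3}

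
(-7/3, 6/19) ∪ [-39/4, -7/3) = [-39/4, -7/3) ∪ (-7/3, 6/19)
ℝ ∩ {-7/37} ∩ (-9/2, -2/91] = {-7/37}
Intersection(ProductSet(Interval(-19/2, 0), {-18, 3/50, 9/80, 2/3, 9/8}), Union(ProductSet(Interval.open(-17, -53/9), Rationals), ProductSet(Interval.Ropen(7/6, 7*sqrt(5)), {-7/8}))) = ProductSet(Interval.Ropen(-19/2, -53/9), {-18, 3/50, 9/80, 2/3, 9/8})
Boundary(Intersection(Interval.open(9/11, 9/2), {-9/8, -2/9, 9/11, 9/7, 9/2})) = {9/7}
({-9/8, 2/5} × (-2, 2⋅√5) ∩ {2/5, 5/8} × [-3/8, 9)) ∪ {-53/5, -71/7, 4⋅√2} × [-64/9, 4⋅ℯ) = ({2/5} × [-3/8, 2⋅√5)) ∪ ({-53/5, -71/7, 4⋅√2} × [-64/9, 4⋅ℯ))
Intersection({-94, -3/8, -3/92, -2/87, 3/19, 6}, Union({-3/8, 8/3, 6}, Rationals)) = {-94, -3/8, -3/92, -2/87, 3/19, 6}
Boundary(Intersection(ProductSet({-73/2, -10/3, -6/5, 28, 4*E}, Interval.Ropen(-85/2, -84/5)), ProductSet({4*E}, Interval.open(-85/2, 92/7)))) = ProductSet({4*E}, Interval(-85/2, -84/5))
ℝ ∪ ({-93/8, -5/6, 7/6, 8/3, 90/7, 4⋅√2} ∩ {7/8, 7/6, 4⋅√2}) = ℝ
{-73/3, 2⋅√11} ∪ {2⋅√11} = {-73/3, 2⋅√11}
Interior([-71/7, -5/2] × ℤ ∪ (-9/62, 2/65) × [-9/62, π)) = (-9/62, 2/65) × (-9/62, π)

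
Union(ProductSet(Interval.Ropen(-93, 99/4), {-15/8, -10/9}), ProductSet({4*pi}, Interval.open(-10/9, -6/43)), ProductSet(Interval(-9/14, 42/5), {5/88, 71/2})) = Union(ProductSet({4*pi}, Interval.open(-10/9, -6/43)), ProductSet(Interval.Ropen(-93, 99/4), {-15/8, -10/9}), ProductSet(Interval(-9/14, 42/5), {5/88, 71/2}))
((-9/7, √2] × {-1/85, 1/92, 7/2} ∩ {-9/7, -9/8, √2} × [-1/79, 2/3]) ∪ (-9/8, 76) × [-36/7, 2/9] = ({-9/8, √2} × {-1/85, 1/92}) ∪ ((-9/8, 76) × [-36/7, 2/9])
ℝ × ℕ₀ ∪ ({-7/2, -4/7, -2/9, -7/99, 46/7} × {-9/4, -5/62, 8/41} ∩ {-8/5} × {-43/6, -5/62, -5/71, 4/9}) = ℝ × ℕ₀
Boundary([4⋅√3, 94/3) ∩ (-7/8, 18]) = {18, 4⋅√3}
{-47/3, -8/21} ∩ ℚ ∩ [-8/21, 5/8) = {-8/21}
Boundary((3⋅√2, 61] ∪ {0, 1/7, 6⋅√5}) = {0, 1/7, 61, 3⋅√2}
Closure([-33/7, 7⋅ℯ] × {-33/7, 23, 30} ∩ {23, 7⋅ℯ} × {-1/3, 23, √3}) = {7⋅ℯ} × {23}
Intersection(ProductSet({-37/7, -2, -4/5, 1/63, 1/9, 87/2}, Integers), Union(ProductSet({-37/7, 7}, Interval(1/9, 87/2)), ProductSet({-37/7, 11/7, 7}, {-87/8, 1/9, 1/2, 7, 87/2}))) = ProductSet({-37/7}, Range(1, 44, 1))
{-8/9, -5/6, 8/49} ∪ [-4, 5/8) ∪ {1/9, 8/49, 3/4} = [-4, 5/8) ∪ {3/4}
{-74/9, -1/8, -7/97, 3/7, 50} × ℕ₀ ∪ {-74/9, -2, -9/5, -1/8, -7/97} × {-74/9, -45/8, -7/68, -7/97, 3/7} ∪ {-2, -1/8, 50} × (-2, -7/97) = ({-74/9, -1/8, -7/97, 3/7, 50} × ℕ₀) ∪ ({-2, -1/8, 50} × (-2, -7/97)) ∪ ({-74/9, -2, -9/5, -1/8, -7/97} × {-74/9, -45/8, -7/68, -7/97, 3/7})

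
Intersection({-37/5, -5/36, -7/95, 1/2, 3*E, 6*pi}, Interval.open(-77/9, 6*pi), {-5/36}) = {-5/36}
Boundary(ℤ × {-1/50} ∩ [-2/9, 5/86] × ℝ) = {0} × {-1/50}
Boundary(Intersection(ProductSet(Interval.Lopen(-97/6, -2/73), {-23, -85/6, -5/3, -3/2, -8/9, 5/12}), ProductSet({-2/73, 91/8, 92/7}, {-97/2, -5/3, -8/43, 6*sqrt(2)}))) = ProductSet({-2/73}, {-5/3})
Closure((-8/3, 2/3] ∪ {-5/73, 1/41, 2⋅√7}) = [-8/3, 2/3] ∪ {2⋅√7}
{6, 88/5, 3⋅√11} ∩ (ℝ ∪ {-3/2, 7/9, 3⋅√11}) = {6, 88/5, 3⋅√11}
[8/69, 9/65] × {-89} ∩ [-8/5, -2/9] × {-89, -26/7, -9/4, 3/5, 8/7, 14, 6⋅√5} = ∅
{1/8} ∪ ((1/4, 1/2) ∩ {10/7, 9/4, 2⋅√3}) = {1/8}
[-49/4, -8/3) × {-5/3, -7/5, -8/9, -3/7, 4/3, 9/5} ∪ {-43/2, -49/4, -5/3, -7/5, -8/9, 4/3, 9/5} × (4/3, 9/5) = ([-49/4, -8/3) × {-5/3, -7/5, -8/9, -3/7, 4/3, 9/5}) ∪ ({-43/2, -49/4, -5/3, -7/5, -8/9, 4/3, 9/5} × (4/3, 9/5))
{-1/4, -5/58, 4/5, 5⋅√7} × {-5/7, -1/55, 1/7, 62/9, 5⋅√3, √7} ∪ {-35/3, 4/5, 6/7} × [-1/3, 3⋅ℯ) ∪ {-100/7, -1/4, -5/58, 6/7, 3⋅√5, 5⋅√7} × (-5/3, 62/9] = ({-35/3, 4/5, 6/7} × [-1/3, 3⋅ℯ)) ∪ ({-100/7, -1/4, -5/58, 6/7, 3⋅√5, 5⋅√7} × (-5/3, 62/9]) ∪ ({-1/4, -5/58, 4/5, 5⋅√7} × {-5/7, -1/55, 1/7, 62/9, 5⋅√3, √7})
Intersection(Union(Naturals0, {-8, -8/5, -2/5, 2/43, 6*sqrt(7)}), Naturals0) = Naturals0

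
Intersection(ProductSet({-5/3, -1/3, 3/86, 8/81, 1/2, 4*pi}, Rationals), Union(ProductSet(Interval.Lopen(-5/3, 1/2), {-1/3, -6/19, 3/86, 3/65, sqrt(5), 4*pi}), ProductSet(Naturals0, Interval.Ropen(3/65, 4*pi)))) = ProductSet({-1/3, 3/86, 8/81, 1/2}, {-1/3, -6/19, 3/86, 3/65})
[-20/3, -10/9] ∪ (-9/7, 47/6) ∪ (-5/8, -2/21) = [-20/3, 47/6)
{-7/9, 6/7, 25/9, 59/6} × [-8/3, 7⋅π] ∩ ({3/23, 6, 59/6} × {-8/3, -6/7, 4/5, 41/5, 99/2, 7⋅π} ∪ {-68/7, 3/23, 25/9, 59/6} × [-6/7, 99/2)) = ({59/6} × {-8/3, -6/7, 4/5, 41/5, 7⋅π}) ∪ ({25/9, 59/6} × [-6/7, 7⋅π])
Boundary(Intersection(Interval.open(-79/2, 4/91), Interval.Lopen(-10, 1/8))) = {-10, 4/91}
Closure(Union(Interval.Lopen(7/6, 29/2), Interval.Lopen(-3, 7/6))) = Interval(-3, 29/2)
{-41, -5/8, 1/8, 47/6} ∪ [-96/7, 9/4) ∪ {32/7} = {-41, 32/7, 47/6} ∪ [-96/7, 9/4)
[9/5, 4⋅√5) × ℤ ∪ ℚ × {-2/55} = (ℚ × {-2/55}) ∪ ([9/5, 4⋅√5) × ℤ)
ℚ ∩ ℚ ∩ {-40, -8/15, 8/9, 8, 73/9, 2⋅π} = {-40, -8/15, 8/9, 8, 73/9}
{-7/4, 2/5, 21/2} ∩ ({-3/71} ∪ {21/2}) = {21/2}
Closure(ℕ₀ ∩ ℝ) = ℕ₀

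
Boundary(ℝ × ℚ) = ℝ × ℝ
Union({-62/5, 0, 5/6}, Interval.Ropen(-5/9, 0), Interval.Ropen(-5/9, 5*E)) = Union({-62/5}, Interval.Ropen(-5/9, 5*E))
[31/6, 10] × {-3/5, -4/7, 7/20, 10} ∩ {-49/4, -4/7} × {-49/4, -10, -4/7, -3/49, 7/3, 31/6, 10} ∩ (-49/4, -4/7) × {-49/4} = ∅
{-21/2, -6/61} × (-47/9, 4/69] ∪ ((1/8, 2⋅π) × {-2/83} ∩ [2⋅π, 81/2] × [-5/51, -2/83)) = {-21/2, -6/61} × (-47/9, 4/69]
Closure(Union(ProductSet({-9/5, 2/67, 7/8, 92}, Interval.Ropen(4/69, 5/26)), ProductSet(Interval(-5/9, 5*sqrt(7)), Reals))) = Union(ProductSet({-9/5, 92}, Interval(4/69, 5/26)), ProductSet({-9/5, 2/67, 7/8, 92}, Interval.Ropen(4/69, 5/26)), ProductSet(Interval(-5/9, 5*sqrt(7)), Reals))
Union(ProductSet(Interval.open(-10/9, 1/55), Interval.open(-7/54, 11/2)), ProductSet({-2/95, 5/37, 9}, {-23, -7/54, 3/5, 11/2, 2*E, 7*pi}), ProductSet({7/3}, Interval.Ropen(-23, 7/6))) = Union(ProductSet({7/3}, Interval.Ropen(-23, 7/6)), ProductSet({-2/95, 5/37, 9}, {-23, -7/54, 3/5, 11/2, 2*E, 7*pi}), ProductSet(Interval.open(-10/9, 1/55), Interval.open(-7/54, 11/2)))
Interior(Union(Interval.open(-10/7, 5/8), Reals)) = Interval(-oo, oo)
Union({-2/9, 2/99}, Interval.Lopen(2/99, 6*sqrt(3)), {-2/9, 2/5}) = Union({-2/9}, Interval(2/99, 6*sqrt(3)))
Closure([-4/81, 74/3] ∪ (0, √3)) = [-4/81, 74/3]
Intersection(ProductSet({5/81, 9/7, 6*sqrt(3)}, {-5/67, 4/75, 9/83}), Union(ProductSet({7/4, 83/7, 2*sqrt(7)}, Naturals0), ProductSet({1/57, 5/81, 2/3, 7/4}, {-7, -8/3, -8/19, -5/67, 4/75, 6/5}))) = ProductSet({5/81}, {-5/67, 4/75})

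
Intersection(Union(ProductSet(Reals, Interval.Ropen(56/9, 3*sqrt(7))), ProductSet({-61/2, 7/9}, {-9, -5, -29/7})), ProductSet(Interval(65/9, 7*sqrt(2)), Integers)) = ProductSet(Interval(65/9, 7*sqrt(2)), Range(7, 8, 1))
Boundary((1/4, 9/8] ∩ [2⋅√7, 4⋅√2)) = ∅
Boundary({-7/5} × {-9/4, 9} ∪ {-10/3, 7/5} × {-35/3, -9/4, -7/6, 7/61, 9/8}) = ({-7/5} × {-9/4, 9}) ∪ ({-10/3, 7/5} × {-35/3, -9/4, -7/6, 7/61, 9/8})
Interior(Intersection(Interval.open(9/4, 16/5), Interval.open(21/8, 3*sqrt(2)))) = Interval.open(21/8, 16/5)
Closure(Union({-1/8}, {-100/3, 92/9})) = {-100/3, -1/8, 92/9}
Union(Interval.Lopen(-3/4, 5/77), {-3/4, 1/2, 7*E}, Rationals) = Union({7*E}, Interval(-3/4, 5/77), Rationals)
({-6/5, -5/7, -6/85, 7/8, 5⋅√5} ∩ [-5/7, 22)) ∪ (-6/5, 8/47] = (-6/5, 8/47] ∪ {7/8, 5⋅√5}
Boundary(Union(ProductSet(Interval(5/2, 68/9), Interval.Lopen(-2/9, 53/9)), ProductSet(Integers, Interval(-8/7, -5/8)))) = Union(ProductSet({5/2, 68/9}, Interval(-2/9, 53/9)), ProductSet(Integers, Interval(-8/7, -5/8)), ProductSet(Interval(5/2, 68/9), {-2/9, 53/9}))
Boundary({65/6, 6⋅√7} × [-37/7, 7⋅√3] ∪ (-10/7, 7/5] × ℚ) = ([-10/7, 7/5] × ℝ) ∪ ({65/6, 6⋅√7} × [-37/7, 7⋅√3])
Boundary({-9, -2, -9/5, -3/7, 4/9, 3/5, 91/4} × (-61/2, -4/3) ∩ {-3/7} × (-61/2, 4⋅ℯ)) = {-3/7} × [-61/2, -4/3]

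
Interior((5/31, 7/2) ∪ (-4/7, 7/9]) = (-4/7, 7/2)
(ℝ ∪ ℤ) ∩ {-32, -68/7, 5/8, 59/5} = {-32, -68/7, 5/8, 59/5}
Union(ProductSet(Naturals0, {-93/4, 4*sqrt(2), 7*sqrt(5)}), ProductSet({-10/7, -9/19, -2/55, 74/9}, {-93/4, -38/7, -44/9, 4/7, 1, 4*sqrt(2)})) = Union(ProductSet({-10/7, -9/19, -2/55, 74/9}, {-93/4, -38/7, -44/9, 4/7, 1, 4*sqrt(2)}), ProductSet(Naturals0, {-93/4, 4*sqrt(2), 7*sqrt(5)}))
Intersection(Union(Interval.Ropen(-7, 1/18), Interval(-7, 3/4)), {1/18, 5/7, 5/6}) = {1/18, 5/7}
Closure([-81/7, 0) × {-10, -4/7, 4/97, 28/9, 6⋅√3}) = [-81/7, 0] × {-10, -4/7, 4/97, 28/9, 6⋅√3}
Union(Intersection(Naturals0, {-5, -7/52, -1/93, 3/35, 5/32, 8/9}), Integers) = Integers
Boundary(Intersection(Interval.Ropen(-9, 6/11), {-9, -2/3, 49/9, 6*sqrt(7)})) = {-9, -2/3}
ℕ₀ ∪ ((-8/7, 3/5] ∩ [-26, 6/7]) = (-8/7, 3/5] ∪ ℕ₀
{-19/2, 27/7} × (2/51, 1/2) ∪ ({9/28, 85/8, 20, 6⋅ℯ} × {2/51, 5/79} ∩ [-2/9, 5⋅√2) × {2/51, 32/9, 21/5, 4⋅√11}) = ({9/28} × {2/51}) ∪ ({-19/2, 27/7} × (2/51, 1/2))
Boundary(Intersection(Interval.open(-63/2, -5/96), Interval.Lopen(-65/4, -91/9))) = {-65/4, -91/9}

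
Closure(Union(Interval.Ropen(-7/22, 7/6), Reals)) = Interval(-oo, oo)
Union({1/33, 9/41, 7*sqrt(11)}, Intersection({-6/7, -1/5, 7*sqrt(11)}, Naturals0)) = {1/33, 9/41, 7*sqrt(11)}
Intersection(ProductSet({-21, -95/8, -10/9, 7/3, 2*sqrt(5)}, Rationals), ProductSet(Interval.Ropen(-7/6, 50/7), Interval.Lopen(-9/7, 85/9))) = ProductSet({-10/9, 7/3, 2*sqrt(5)}, Intersection(Interval.Lopen(-9/7, 85/9), Rationals))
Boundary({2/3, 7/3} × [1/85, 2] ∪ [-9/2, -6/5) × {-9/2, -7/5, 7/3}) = ({2/3, 7/3} × [1/85, 2]) ∪ ([-9/2, -6/5] × {-9/2, -7/5, 7/3})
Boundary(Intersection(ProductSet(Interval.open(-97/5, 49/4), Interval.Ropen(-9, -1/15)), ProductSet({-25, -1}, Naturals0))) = EmptySet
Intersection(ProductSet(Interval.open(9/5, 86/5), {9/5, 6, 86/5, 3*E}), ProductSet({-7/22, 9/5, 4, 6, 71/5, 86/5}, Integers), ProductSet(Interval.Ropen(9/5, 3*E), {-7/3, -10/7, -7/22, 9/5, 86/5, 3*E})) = EmptySet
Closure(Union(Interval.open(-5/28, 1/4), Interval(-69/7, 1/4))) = Interval(-69/7, 1/4)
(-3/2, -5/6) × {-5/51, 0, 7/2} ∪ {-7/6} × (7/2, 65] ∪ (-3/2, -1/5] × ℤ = ((-3/2, -1/5] × ℤ) ∪ ({-7/6} × (7/2, 65]) ∪ ((-3/2, -5/6) × {-5/51, 0, 7/2})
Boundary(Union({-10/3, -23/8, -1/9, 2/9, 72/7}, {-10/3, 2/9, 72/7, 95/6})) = {-10/3, -23/8, -1/9, 2/9, 72/7, 95/6}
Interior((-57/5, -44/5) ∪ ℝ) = (-∞, ∞)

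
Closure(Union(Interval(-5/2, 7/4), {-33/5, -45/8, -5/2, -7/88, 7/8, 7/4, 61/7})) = Union({-33/5, -45/8, 61/7}, Interval(-5/2, 7/4))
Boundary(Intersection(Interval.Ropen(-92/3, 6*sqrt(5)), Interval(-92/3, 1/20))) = {-92/3, 1/20}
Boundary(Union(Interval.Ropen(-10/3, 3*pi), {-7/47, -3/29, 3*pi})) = {-10/3, 3*pi}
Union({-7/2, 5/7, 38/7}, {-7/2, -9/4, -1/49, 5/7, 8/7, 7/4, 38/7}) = {-7/2, -9/4, -1/49, 5/7, 8/7, 7/4, 38/7}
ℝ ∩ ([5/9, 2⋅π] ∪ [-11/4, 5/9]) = [-11/4, 2⋅π]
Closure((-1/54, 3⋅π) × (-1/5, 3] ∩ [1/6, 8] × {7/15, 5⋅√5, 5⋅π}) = [1/6, 8] × {7/15}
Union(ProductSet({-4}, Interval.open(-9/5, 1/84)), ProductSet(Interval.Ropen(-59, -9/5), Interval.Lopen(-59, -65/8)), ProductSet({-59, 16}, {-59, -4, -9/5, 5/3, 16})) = Union(ProductSet({-4}, Interval.open(-9/5, 1/84)), ProductSet({-59, 16}, {-59, -4, -9/5, 5/3, 16}), ProductSet(Interval.Ropen(-59, -9/5), Interval.Lopen(-59, -65/8)))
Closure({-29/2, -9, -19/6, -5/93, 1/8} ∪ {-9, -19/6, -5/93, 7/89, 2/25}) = {-29/2, -9, -19/6, -5/93, 7/89, 2/25, 1/8}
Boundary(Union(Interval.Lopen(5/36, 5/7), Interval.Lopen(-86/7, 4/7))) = {-86/7, 5/7}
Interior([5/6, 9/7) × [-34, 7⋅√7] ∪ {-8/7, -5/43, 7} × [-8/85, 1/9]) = (5/6, 9/7) × (-34, 7⋅√7)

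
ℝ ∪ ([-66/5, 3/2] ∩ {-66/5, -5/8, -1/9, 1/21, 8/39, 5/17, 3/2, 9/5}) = ℝ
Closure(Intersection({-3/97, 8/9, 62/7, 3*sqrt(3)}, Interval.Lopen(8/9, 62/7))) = {62/7, 3*sqrt(3)}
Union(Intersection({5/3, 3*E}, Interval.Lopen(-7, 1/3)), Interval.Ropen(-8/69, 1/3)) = Interval.Ropen(-8/69, 1/3)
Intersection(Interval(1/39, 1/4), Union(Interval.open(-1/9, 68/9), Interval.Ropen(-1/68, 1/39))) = Interval(1/39, 1/4)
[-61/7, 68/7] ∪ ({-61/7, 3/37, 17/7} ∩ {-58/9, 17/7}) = [-61/7, 68/7]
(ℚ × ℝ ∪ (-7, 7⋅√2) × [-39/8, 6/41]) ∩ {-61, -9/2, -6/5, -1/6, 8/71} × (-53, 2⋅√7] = {-61, -9/2, -6/5, -1/6, 8/71} × (-53, 2⋅√7]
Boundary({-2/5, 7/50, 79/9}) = {-2/5, 7/50, 79/9}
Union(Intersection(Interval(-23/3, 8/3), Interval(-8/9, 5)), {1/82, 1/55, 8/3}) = Interval(-8/9, 8/3)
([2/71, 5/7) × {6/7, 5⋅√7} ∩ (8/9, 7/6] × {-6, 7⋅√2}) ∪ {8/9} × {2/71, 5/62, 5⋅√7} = {8/9} × {2/71, 5/62, 5⋅√7}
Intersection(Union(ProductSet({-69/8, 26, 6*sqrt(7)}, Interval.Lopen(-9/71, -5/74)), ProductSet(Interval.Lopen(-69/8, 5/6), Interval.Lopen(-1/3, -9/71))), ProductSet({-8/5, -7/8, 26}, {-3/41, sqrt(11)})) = ProductSet({26}, {-3/41})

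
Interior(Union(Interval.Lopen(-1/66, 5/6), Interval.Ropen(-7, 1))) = Interval.open(-7, 1)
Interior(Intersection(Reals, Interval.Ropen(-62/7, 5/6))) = Interval.open(-62/7, 5/6)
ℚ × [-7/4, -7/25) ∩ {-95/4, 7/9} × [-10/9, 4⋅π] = {-95/4, 7/9} × [-10/9, -7/25)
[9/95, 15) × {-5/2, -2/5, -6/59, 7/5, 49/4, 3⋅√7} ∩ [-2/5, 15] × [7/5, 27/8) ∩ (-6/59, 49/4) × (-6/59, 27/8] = [9/95, 49/4) × {7/5}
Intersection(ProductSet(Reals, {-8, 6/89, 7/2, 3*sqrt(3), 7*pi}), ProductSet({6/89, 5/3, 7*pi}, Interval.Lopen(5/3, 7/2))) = ProductSet({6/89, 5/3, 7*pi}, {7/2})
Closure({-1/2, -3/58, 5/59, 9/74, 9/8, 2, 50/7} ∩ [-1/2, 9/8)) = {-1/2, -3/58, 5/59, 9/74}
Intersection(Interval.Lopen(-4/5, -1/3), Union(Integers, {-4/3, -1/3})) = {-1/3}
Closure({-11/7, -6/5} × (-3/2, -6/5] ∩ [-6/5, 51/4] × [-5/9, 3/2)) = ∅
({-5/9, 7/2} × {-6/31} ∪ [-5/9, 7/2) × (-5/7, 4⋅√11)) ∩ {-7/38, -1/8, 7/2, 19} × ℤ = {-7/38, -1/8} × {0, 1, …, 13}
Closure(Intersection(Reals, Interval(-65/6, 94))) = Interval(-65/6, 94)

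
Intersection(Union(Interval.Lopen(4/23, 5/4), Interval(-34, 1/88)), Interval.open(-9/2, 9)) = Union(Interval.Lopen(-9/2, 1/88), Interval.Lopen(4/23, 5/4))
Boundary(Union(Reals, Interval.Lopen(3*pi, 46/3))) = EmptySet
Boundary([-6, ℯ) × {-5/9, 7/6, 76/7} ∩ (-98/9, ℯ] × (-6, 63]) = [-6, ℯ] × {-5/9, 7/6, 76/7}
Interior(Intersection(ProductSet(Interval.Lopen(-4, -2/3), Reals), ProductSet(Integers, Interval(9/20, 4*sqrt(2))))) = EmptySet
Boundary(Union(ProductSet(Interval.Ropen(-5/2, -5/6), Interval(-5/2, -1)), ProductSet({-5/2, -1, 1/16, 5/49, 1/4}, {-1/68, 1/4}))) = Union(ProductSet({-5/2, -5/6}, Interval(-5/2, -1)), ProductSet({-5/2, -1, 1/16, 5/49, 1/4}, {-1/68, 1/4}), ProductSet(Interval(-5/2, -5/6), {-5/2, -1}))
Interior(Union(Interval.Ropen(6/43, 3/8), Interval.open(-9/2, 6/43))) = Interval.open(-9/2, 3/8)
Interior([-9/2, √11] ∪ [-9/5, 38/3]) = (-9/2, 38/3)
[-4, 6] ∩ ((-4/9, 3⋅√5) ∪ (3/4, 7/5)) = (-4/9, 6]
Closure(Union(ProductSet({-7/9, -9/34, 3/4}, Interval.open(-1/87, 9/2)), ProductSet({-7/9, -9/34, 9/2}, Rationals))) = Union(ProductSet({-7/9, -9/34, 3/4}, Interval(-1/87, 9/2)), ProductSet({-7/9, -9/34, 9/2}, Reals))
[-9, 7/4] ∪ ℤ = ℤ ∪ [-9, 7/4]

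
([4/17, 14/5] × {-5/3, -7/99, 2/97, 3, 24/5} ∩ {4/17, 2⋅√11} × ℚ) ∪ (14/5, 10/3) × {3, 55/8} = ({4/17} × {-5/3, -7/99, 2/97, 3, 24/5}) ∪ ((14/5, 10/3) × {3, 55/8})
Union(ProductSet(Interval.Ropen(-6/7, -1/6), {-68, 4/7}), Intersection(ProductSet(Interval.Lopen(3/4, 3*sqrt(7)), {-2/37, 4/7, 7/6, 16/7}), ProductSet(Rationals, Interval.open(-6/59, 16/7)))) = Union(ProductSet(Intersection(Interval.Lopen(3/4, 3*sqrt(7)), Rationals), {-2/37, 4/7, 7/6}), ProductSet(Interval.Ropen(-6/7, -1/6), {-68, 4/7}))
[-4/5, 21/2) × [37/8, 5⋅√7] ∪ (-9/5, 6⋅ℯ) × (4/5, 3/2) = ((-9/5, 6⋅ℯ) × (4/5, 3/2)) ∪ ([-4/5, 21/2) × [37/8, 5⋅√7])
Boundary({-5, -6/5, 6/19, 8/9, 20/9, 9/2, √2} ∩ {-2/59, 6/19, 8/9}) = {6/19, 8/9}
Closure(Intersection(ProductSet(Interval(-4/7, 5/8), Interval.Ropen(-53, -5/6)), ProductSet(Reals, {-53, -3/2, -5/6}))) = ProductSet(Interval(-4/7, 5/8), {-53, -3/2})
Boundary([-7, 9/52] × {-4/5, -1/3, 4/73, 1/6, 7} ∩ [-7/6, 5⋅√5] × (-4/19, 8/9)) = [-7/6, 9/52] × {4/73, 1/6}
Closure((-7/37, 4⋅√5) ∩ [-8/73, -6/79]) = [-8/73, -6/79]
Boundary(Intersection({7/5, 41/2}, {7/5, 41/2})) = {7/5, 41/2}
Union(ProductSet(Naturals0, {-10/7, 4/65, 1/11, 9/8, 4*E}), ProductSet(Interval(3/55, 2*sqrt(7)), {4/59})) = Union(ProductSet(Interval(3/55, 2*sqrt(7)), {4/59}), ProductSet(Naturals0, {-10/7, 4/65, 1/11, 9/8, 4*E}))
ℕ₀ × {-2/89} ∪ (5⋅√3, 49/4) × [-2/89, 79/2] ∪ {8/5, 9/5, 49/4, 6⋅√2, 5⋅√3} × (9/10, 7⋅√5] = (ℕ₀ × {-2/89}) ∪ ((5⋅√3, 49/4) × [-2/89, 79/2]) ∪ ({8/5, 9/5, 49/4, 6⋅√2, 5⋅√3} × (9/10, 7⋅√5])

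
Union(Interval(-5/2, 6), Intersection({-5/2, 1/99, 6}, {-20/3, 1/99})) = Interval(-5/2, 6)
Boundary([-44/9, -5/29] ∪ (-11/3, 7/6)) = {-44/9, 7/6}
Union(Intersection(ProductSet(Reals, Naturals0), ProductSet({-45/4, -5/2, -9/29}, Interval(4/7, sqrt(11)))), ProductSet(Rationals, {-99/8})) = Union(ProductSet({-45/4, -5/2, -9/29}, Range(1, 4, 1)), ProductSet(Rationals, {-99/8}))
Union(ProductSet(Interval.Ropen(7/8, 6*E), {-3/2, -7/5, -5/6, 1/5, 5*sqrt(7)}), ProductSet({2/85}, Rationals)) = Union(ProductSet({2/85}, Rationals), ProductSet(Interval.Ropen(7/8, 6*E), {-3/2, -7/5, -5/6, 1/5, 5*sqrt(7)}))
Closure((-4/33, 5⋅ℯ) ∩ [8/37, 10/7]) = [8/37, 10/7]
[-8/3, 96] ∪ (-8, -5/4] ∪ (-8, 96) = (-8, 96]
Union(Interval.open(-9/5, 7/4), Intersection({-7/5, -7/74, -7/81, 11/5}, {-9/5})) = Interval.open(-9/5, 7/4)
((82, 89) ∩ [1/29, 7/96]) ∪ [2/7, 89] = [2/7, 89]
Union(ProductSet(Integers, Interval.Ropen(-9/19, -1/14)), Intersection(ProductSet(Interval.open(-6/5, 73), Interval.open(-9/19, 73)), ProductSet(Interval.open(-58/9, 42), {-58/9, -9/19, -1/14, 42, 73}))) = Union(ProductSet(Integers, Interval.Ropen(-9/19, -1/14)), ProductSet(Interval.open(-6/5, 42), {-1/14, 42}))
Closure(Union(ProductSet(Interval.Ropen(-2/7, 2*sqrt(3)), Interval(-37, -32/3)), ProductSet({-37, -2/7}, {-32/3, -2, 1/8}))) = Union(ProductSet({-37, -2/7}, {-32/3, -2, 1/8}), ProductSet(Interval(-2/7, 2*sqrt(3)), Interval(-37, -32/3)))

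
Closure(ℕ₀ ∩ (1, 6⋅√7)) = {2, 3, …, 15}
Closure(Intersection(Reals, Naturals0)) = Naturals0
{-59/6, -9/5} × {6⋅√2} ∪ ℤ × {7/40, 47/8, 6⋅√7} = ({-59/6, -9/5} × {6⋅√2}) ∪ (ℤ × {7/40, 47/8, 6⋅√7})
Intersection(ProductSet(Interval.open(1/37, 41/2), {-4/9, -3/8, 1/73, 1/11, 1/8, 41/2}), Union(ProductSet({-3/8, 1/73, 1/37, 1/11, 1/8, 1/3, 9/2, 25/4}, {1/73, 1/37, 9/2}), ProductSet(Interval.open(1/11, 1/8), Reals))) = Union(ProductSet({1/11, 1/8, 1/3, 9/2, 25/4}, {1/73}), ProductSet(Interval.open(1/11, 1/8), {-4/9, -3/8, 1/73, 1/11, 1/8, 41/2}))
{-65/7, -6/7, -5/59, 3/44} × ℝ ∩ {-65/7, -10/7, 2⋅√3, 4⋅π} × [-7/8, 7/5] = {-65/7} × [-7/8, 7/5]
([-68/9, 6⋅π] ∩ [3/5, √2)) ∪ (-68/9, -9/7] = (-68/9, -9/7] ∪ [3/5, √2)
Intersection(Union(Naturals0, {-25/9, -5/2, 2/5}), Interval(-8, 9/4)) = Union({-25/9, -5/2, 2/5}, Range(0, 3, 1))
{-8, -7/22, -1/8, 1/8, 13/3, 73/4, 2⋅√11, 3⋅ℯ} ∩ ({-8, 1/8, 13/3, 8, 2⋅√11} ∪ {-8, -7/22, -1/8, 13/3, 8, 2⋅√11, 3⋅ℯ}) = {-8, -7/22, -1/8, 1/8, 13/3, 2⋅√11, 3⋅ℯ}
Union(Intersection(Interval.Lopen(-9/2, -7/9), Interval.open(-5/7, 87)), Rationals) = Rationals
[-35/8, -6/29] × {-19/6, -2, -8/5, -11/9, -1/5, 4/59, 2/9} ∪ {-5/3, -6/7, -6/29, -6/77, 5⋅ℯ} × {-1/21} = ({-5/3, -6/7, -6/29, -6/77, 5⋅ℯ} × {-1/21}) ∪ ([-35/8, -6/29] × {-19/6, -2, -8/5, -11/9, -1/5, 4/59, 2/9})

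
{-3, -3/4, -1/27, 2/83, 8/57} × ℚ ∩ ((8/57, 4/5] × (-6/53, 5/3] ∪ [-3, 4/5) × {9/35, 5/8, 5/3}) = {-3, -3/4, -1/27, 2/83, 8/57} × {9/35, 5/8, 5/3}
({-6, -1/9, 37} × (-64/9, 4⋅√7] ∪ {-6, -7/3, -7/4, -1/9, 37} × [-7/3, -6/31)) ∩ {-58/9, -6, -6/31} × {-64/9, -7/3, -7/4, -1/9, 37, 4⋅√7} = {-6} × {-7/3, -7/4, -1/9, 4⋅√7}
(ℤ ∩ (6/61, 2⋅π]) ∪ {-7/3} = {-7/3} ∪ {1, 2, …, 6}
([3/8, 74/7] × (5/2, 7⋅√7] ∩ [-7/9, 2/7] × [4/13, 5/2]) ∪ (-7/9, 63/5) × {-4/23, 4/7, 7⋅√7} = (-7/9, 63/5) × {-4/23, 4/7, 7⋅√7}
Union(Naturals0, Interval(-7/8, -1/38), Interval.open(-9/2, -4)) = Union(Interval.open(-9/2, -4), Interval(-7/8, -1/38), Naturals0)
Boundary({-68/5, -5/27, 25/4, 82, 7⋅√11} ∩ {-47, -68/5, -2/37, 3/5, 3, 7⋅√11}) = {-68/5, 7⋅√11}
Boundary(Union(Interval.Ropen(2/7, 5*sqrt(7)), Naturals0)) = Union(Complement(Naturals0, Interval.open(2/7, 5*sqrt(7))), {2/7, 5*sqrt(7)})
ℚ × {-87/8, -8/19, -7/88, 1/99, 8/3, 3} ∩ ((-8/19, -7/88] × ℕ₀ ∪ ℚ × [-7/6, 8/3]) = (ℚ × {-8/19, -7/88, 1/99, 8/3}) ∪ ((ℚ ∩ (-8/19, -7/88]) × {3})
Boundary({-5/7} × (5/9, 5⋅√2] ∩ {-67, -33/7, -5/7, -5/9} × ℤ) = {-5/7} × {1, 2, …, 7}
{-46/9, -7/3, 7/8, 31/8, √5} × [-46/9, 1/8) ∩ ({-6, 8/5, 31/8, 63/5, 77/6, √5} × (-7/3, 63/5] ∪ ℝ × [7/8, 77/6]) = {31/8, √5} × (-7/3, 1/8)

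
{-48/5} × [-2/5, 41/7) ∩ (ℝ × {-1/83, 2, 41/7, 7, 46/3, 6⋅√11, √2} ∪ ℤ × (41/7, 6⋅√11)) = {-48/5} × {-1/83, 2, √2}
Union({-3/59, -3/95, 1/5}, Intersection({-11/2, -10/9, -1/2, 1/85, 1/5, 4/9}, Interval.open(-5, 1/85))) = {-10/9, -1/2, -3/59, -3/95, 1/5}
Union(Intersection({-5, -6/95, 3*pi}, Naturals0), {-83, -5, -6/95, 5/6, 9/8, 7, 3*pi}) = {-83, -5, -6/95, 5/6, 9/8, 7, 3*pi}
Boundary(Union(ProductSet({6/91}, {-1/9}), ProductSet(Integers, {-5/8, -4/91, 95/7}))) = Union(ProductSet({6/91}, {-1/9}), ProductSet(Integers, {-5/8, -4/91, 95/7}))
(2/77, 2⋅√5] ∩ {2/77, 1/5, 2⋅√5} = {1/5, 2⋅√5}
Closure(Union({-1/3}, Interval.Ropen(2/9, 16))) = Union({-1/3}, Interval(2/9, 16))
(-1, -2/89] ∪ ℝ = (-∞, ∞)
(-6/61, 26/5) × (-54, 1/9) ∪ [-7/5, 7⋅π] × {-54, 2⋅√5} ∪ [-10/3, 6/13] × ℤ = ([-10/3, 6/13] × ℤ) ∪ ((-6/61, 26/5) × (-54, 1/9)) ∪ ([-7/5, 7⋅π] × {-54, 2⋅√5})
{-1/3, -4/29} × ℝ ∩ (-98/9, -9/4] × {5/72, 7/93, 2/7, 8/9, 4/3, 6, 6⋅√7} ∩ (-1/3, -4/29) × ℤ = ∅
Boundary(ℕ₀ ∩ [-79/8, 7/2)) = {0, 1, 2, 3}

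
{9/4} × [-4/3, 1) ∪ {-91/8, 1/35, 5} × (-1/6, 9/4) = ({9/4} × [-4/3, 1)) ∪ ({-91/8, 1/35, 5} × (-1/6, 9/4))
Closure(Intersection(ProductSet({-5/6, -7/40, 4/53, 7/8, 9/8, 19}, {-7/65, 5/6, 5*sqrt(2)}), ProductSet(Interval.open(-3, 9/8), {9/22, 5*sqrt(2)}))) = ProductSet({-5/6, -7/40, 4/53, 7/8}, {5*sqrt(2)})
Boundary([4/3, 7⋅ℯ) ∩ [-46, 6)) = {4/3, 6}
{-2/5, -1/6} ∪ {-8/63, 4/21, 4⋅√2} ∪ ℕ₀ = {-2/5, -1/6, -8/63, 4/21, 4⋅√2} ∪ ℕ₀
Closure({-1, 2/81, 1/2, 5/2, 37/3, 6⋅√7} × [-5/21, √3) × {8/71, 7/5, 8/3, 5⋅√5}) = {-1, 2/81, 1/2, 5/2, 37/3, 6⋅√7} × [-5/21, √3] × {8/71, 7/5, 8/3, 5⋅√5}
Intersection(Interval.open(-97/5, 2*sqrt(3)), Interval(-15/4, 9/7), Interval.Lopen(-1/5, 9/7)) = Interval.Lopen(-1/5, 9/7)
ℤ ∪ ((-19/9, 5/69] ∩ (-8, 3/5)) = ℤ ∪ (-19/9, 5/69]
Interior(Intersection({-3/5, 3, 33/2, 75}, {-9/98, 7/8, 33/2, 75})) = EmptySet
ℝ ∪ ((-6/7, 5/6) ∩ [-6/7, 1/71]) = (-∞, ∞)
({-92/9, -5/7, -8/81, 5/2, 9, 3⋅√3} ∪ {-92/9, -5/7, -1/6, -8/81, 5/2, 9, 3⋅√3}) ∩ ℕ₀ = {9}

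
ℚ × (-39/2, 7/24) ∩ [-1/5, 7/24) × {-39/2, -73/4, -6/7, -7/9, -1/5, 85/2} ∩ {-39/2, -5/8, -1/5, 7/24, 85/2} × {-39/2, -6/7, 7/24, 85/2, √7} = {-1/5} × {-6/7}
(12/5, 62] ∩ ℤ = {3, 4, …, 62}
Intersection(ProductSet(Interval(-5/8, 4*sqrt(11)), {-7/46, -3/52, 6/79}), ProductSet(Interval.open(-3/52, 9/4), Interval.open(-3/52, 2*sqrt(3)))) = ProductSet(Interval.open(-3/52, 9/4), {6/79})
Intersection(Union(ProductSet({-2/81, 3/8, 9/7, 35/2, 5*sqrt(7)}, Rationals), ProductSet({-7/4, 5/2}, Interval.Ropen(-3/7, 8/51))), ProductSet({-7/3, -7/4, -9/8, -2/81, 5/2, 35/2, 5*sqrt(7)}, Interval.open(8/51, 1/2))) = ProductSet({-2/81, 35/2, 5*sqrt(7)}, Intersection(Interval.open(8/51, 1/2), Rationals))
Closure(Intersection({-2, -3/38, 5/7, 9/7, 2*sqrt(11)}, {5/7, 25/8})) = {5/7}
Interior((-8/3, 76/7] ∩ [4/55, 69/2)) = (4/55, 76/7)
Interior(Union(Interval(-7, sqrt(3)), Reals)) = Interval(-oo, oo)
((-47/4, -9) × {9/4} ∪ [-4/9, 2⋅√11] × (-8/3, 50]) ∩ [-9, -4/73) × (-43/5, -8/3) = ∅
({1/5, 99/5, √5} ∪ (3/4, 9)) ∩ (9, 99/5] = {99/5}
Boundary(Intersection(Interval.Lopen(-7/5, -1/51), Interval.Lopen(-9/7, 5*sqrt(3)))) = {-9/7, -1/51}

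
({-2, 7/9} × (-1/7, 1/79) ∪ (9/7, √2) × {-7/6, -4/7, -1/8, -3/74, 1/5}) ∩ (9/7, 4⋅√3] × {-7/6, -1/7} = (9/7, √2) × {-7/6}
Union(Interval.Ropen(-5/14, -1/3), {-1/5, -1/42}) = Union({-1/5, -1/42}, Interval.Ropen(-5/14, -1/3))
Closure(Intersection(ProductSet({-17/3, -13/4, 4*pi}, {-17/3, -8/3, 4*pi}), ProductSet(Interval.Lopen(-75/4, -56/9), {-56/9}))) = EmptySet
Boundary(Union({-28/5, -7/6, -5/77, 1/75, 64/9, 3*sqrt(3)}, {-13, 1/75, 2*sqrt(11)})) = {-13, -28/5, -7/6, -5/77, 1/75, 64/9, 2*sqrt(11), 3*sqrt(3)}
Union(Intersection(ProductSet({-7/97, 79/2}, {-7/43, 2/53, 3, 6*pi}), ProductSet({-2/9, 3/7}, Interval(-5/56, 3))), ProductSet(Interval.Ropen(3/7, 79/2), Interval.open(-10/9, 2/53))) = ProductSet(Interval.Ropen(3/7, 79/2), Interval.open(-10/9, 2/53))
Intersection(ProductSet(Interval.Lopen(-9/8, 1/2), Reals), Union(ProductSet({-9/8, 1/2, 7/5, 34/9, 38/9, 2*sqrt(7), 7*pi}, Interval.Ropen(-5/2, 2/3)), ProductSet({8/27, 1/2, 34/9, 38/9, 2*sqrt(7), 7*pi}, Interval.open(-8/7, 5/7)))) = Union(ProductSet({1/2}, Interval.Ropen(-5/2, 2/3)), ProductSet({8/27, 1/2}, Interval.open(-8/7, 5/7)))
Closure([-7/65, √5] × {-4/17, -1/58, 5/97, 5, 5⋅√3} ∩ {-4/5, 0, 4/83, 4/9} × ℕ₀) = {0, 4/83, 4/9} × {5}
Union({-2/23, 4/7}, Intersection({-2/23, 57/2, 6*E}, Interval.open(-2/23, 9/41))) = {-2/23, 4/7}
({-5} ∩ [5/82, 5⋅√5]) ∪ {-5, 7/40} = {-5, 7/40}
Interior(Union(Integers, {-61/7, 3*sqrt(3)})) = EmptySet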